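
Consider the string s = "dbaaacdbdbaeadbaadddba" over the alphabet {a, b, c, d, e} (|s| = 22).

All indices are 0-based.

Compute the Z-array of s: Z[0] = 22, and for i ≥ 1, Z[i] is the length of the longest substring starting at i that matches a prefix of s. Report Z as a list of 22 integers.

[22, 0, 0, 0, 0, 0, 2, 0, 3, 0, 0, 0, 0, 4, 0, 0, 0, 1, 1, 3, 0, 0]

Z[0]=22
i=1: i≥r, start 0; Z[1]=0
i=2: i≥r, start 0; Z[2]=0
i=3: i≥r, start 0; Z[3]=0
i=4: i≥r, start 0; Z[4]=0
i=5: i≥r, start 0; Z[5]=0
i=6: i≥r, start 0; Z[6]=2 grow→box=[6,8)
i=7: min(r-i=1, Z[1]=0)=0; Z[7]=0
i=8: i≥r, start 0; Z[8]=3 grow→box=[8,11)
i=9: min(r-i=2, Z[1]=0)=0; Z[9]=0
i=10: min(r-i=1, Z[2]=0)=0; Z[10]=0
i=11: i≥r, start 0; Z[11]=0
i=12: i≥r, start 0; Z[12]=0
i=13: i≥r, start 0; Z[13]=4 grow→box=[13,17)
i=14: min(r-i=3, Z[1]=0)=0; Z[14]=0
i=15: min(r-i=2, Z[2]=0)=0; Z[15]=0
i=16: min(r-i=1, Z[3]=0)=0; Z[16]=0
i=17: i≥r, start 0; Z[17]=1 grow→box=[17,18)
i=18: i≥r, start 0; Z[18]=1 grow→box=[18,19)
i=19: i≥r, start 0; Z[19]=3 grow→box=[19,22)
i=20: min(r-i=2, Z[1]=0)=0; Z[20]=0
i=21: min(r-i=1, Z[2]=0)=0; Z[21]=0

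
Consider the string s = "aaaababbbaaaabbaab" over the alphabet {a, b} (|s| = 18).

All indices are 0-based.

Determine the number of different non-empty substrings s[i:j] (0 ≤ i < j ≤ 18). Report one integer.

130

sorted suffixes:
  #0 SA[0]=0  'aaaababbbaaaabbaab'
  #1 SA[1]=9  'aaaabbaab'
  #2 SA[2]=1  'aaababbbaaaabbaab'
  #3 SA[3]=10  'aaabbaab'
  #4 SA[4]=15  'aab'
  #5 SA[5]=2  'aababbbaaaabbaab'
  #6 SA[6]=11  'aabbaab'
  #7 SA[7]=16  'ab'
  #8 SA[8]=3  'ababbbaaaabbaab'
  #9 SA[9]=12  'abbaab'
  #10 SA[10]=5  'abbbaaaabbaab'
  #11 SA[11]=17  'b'
  #12 SA[12]=8  'baaaabbaab'
  #13 SA[13]=14  'baab'
  #14 SA[14]=4  'babbbaaaabbaab'
  #15 SA[15]=7  'bbaaaabbaab'
  #16 SA[16]=13  'bbaab'
  #17 SA[17]=6  'bbbaaaabbaab'

SA = [0, 9, 1, 10, 15, 2, 11, 16, 3, 12, 5, 17, 8, 14, 4, 7, 13, 6]
i: (SA[i-1],SA[i]) lcp shared
  1: (0,9) 5 'aaaab'
  2: (9,1) 3 'aaa'
  3: (1,10) 4 'aaab'
  4: (10,15) 2 'aa'
  5: (15,2) 3 'aab'
  6: (2,11) 3 'aab'
  7: (11,16) 1 'a'
  8: (16,3) 2 'ab'
  9: (3,12) 2 'ab'
  10: (12,5) 3 'abb'
  11: (5,17) 0 ''
  12: (17,8) 1 'b'
  13: (8,14) 3 'baa'
  14: (14,4) 2 'ba'
  15: (4,7) 1 'b'
  16: (7,13) 4 'bbaa'
  17: (13,6) 2 'bb'

n(n+1)/2 = 18·19/2 = 171
Σ LCP = 0 + 5 + 3 + 4 + 2 + 3 + 3 + 1 + 2 + 2 + 3 + 0 + 1 + 3 + 2 + 1 + 4 + 2 = 41
distinct = 171 − 41 = 130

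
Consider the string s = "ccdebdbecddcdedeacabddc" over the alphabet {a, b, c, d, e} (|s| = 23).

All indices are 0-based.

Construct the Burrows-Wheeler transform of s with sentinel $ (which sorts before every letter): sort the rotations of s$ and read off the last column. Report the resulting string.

rank  rotation                  last
    0  $ccdebdbecddcdedeacabddc  c
    1  abddc$ccdebdbecddcdedeac  c
    2  acabddc$ccdebdbecddcdede  e
    3  bdbecddcdedeacabddc$ccde  e
    4  bddc$ccdebdbecddcdedeaca  a
    5  becddcdedeacabddc$ccdebd  d
    6  c$ccdebdbecddcdedeacabdd  d
    7  cabddc$ccdebdbecddcdedea  a
    8  ccdebdbecddcdedeacabddc$  $
    9  cddcdedeacabddc$ccdebdbe  e
   10  cdebdbecddcdedeacabddc$c  c
   11  cdedeacabddc$ccdebdbecdd  d
   12  dbecddcdedeacabddc$ccdeb  b
   13  dc$ccdebdbecddcdedeacabd  d
   14  dcdedeacabddc$ccdebdbecd  d
   15  ddc$ccdebdbecddcdedeacab  b
   16  ddcdedeacabddc$ccdebdbec  c
   17  deacabddc$ccdebdbecddcde  e
   18  debdbecddcdedeacabddc$cc  c
   19  dedeacabddc$ccdebdbecddc  c
   20  eacabddc$ccdebdbecddcded  d
   21  ebdbecddcdedeacabddc$ccd  d
   22  ecddcdedeacabddc$ccdebdb  b
   23  edeacabddc$ccdebdbecddcd  d

cceeadda$ecdbddbceccddbd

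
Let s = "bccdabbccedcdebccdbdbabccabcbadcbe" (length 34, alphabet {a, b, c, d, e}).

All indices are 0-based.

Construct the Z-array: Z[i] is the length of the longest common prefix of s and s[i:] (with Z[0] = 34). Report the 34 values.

Z[0]=34
i=1: fresh scan; Z[1]=0
i=2: fresh scan; Z[2]=0
i=3: fresh scan; Z[3]=0
i=4: fresh scan; Z[4]=0
i=5: fresh scan; Z[5]=1 grow→box=[5,6)
i=6: fresh scan; Z[6]=3 grow→box=[6,9)
i=7: min(r-i=2, Z[1]=0)=0; Z[7]=0
i=8: min(r-i=1, Z[2]=0)=0; Z[8]=0
i=9: fresh scan; Z[9]=0
i=10: fresh scan; Z[10]=0
i=11: fresh scan; Z[11]=0
i=12: fresh scan; Z[12]=0
i=13: fresh scan; Z[13]=0
i=14: fresh scan; Z[14]=4 grow→box=[14,18)
i=15: min(r-i=3, Z[1]=0)=0; Z[15]=0
i=16: min(r-i=2, Z[2]=0)=0; Z[16]=0
i=17: min(r-i=1, Z[3]=0)=0; Z[17]=0
i=18: fresh scan; Z[18]=1 grow→box=[18,19)
i=19: fresh scan; Z[19]=0
i=20: fresh scan; Z[20]=1 grow→box=[20,21)
i=21: fresh scan; Z[21]=0
i=22: fresh scan; Z[22]=3 grow→box=[22,25)
i=23: min(r-i=2, Z[1]=0)=0; Z[23]=0
i=24: min(r-i=1, Z[2]=0)=0; Z[24]=0
i=25: fresh scan; Z[25]=0
i=26: fresh scan; Z[26]=2 grow→box=[26,28)
i=27: min(r-i=1, Z[1]=0)=0; Z[27]=0
i=28: fresh scan; Z[28]=1 grow→box=[28,29)
i=29: fresh scan; Z[29]=0
i=30: fresh scan; Z[30]=0
i=31: fresh scan; Z[31]=0
i=32: fresh scan; Z[32]=1 grow→box=[32,33)
i=33: fresh scan; Z[33]=0

[34, 0, 0, 0, 0, 1, 3, 0, 0, 0, 0, 0, 0, 0, 4, 0, 0, 0, 1, 0, 1, 0, 3, 0, 0, 0, 2, 0, 1, 0, 0, 0, 1, 0]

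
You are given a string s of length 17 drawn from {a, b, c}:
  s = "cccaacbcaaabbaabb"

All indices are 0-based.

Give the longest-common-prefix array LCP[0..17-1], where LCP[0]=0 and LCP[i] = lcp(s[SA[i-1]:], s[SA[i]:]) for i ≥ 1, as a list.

[0, 2, 4, 2, 1, 3, 1, 0, 1, 1, 2, 1, 0, 3, 1, 1, 2]

rank | idx | suffix
   0 |   8 | aaabbaabb
   1 |  13 | aabb
   2 |   9 | aabbaabb
   3 |   3 | aacbcaaabbaabb
   4 |  14 | abb
   5 |  10 | abbaabb
   6 |   4 | acbcaaabbaabb
   7 |  16 | b
   8 |  12 | baabb
   9 |  15 | bb
  10 |  11 | bbaabb
  11 |   6 | bcaaabbaabb
  12 |   7 | caaabbaabb
  13 |   2 | caacbcaaabbaabb
  14 |   5 | cbcaaabbaabb
  15 |   1 | ccaacbcaaabbaabb
  16 |   0 | cccaacbcaaabbaabb

SA = [8, 13, 9, 3, 14, 10, 4, 16, 12, 15, 11, 6, 7, 2, 5, 1, 0]
[i] adj suffixes → lcp
  [1] 8/13 → 2 ('aa')
  [2] 13/9 → 4 ('aabb')
  [3] 9/3 → 2 ('aa')
  [4] 3/14 → 1 ('a')
  [5] 14/10 → 3 ('abb')
  [6] 10/4 → 1 ('a')
  [7] 4/16 → 0 ('')
  [8] 16/12 → 1 ('b')
  [9] 12/15 → 1 ('b')
  [10] 15/11 → 2 ('bb')
  [11] 11/6 → 1 ('b')
  [12] 6/7 → 0 ('')
  [13] 7/2 → 3 ('caa')
  [14] 2/5 → 1 ('c')
  [15] 5/1 → 1 ('c')
  [16] 1/0 → 2 ('cc')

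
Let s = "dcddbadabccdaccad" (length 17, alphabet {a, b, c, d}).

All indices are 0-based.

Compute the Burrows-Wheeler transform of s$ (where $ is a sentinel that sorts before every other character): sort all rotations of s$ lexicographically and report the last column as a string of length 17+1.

rank  rotation            last
    0  $dcddbadabccdaccad  d
    1  abccdaccad$dcddbad  d
    2  accad$dcddbadabccd  d
    3  ad$dcddbadabccdacc  c
    4  adabccdaccad$dcddb  b
    5  badabccdaccad$dcdd  d
    6  bccdaccad$dcddbada  a
    7  cad$dcddbadabccdac  c
    8  ccad$dcddbadabccda  a
    9  ccdaccad$dcddbadab  b
   10  cdaccad$dcddbadabc  c
   11  cddbadabccdaccad$d  d
   12  d$dcddbadabccdacca  a
   13  dabccdaccad$dcddba  a
   14  daccad$dcddbadabcc  c
   15  dbadabccdaccad$dcd  d
   16  dcddbadabccdaccad$  $
   17  ddbadabccdaccad$dc  c

dddcbdacabcdaacd$c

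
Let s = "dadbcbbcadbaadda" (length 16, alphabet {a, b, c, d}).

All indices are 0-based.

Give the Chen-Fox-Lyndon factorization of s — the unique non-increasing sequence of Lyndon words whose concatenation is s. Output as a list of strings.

["d", "adbcbbc", "adb", "aadd", "a"]

emit factor 1: 'd' (i=0, period=1)
emit factor 2: 'adbcbbc' (i=1, period=7)
emit factor 3: 'adb' (i=8, period=3)
emit factor 4: 'aadd' (i=11, period=4)
emit factor 5: 'a' (i=15, period=1)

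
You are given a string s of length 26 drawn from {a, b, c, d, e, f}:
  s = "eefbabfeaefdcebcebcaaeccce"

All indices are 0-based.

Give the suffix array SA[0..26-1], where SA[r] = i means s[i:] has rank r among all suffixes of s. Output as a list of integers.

rank | idx | suffix
   0 |  19 | aaeccce
   1 |   4 | abfeaefdcebcebcaaeccce
   2 |  20 | aeccce
   3 |   8 | aefdcebcebcaaeccce
   4 |   3 | babfeaefdcebcebcaaeccce
   5 |  17 | bcaaeccce
   6 |  14 | bcebcaaeccce
   7 |   5 | bfeaefdcebcebcaaeccce
   8 |  18 | caaeccce
   9 |  22 | ccce
  10 |  23 | cce
  11 |  24 | ce
  12 |  15 | cebcaaeccce
  13 |  12 | cebcebcaaeccce
  14 |  11 | dcebcebcaaeccce
  15 |  25 | e
  16 |   7 | eaefdcebcebcaaeccce
  17 |  16 | ebcaaeccce
  18 |  13 | ebcebcaaeccce
  19 |  21 | eccce
  20 |   0 | eefbabfeaefdcebcebcaaeccce
  21 |   1 | efbabfeaefdcebcebcaaeccce
  22 |   9 | efdcebcebcaaeccce
  23 |   2 | fbabfeaefdcebcebcaaeccce
  24 |  10 | fdcebcebcaaeccce
  25 |   6 | feaefdcebcebcaaeccce

[19, 4, 20, 8, 3, 17, 14, 5, 18, 22, 23, 24, 15, 12, 11, 25, 7, 16, 13, 21, 0, 1, 9, 2, 10, 6]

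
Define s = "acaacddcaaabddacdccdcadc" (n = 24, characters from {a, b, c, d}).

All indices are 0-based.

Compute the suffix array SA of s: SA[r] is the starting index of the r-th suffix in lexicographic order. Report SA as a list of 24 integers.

rank→(start, suffix):
  0 → (8, 'aaabddacdccdcadc')
  1 → (9, 'aabddacdccdcadc')
  2 → (2, 'aacddcaaabddacdccdcadc')
  3 → (10, 'abddacdccdcadc')
  4 → (0, 'acaacddcaaabddacdccdcadc')
  5 → (14, 'acdccdcadc')
  6 → (3, 'acddcaaabddacdccdcadc')
  7 → (21, 'adc')
  8 → (11, 'bddacdccdcadc')
  9 → (23, 'c')
  10 → (7, 'caaabddacdccdcadc')
  11 → (1, 'caacddcaaabddacdccdcadc')
  12 → (20, 'cadc')
  13 → (17, 'ccdcadc')
  14 → (18, 'cdcadc')
  15 → (15, 'cdccdcadc')
  16 → (4, 'cddcaaabddacdccdcadc')
  17 → (13, 'dacdccdcadc')
  18 → (22, 'dc')
  19 → (6, 'dcaaabddacdccdcadc')
  20 → (19, 'dcadc')
  21 → (16, 'dccdcadc')
  22 → (12, 'ddacdccdcadc')
  23 → (5, 'ddcaaabddacdccdcadc')

[8, 9, 2, 10, 0, 14, 3, 21, 11, 23, 7, 1, 20, 17, 18, 15, 4, 13, 22, 6, 19, 16, 12, 5]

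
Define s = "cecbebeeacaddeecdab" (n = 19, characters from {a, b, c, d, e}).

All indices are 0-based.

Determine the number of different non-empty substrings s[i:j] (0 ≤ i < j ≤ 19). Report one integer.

rank→(start, suffix):
  0 → (17, 'ab')
  1 → (8, 'acaddeecdab')
  2 → (10, 'addeecdab')
  3 → (18, 'b')
  4 → (3, 'bebeeacaddeecdab')
  5 → (5, 'beeacaddeecdab')
  6 → (9, 'caddeecdab')
  7 → (2, 'cbebeeacaddeecdab')
  8 → (15, 'cdab')
  9 → (0, 'cecbebeeacaddeecdab')
  10 → (16, 'dab')
  11 → (11, 'ddeecdab')
  12 → (12, 'deecdab')
  13 → (7, 'eacaddeecdab')
  14 → (4, 'ebeeacaddeecdab')
  15 → (1, 'ecbebeeacaddeecdab')
  16 → (14, 'ecdab')
  17 → (6, 'eeacaddeecdab')
  18 → (13, 'eecdab')

SA = [17, 8, 10, 18, 3, 5, 9, 2, 15, 0, 16, 11, 12, 7, 4, 1, 14, 6, 13]
rank  pair      lcp
   1  s[17:],s[8:]  1  'a'
   2  s[8:],s[10:]  1  'a'
   3  s[10:],s[18:]  0  ''
   4  s[18:],s[3:]  1  'b'
   5  s[3:],s[5:]  2  'be'
   6  s[5:],s[9:]  0  ''
   7  s[9:],s[2:]  1  'c'
   8  s[2:],s[15:]  1  'c'
   9  s[15:],s[0:]  1  'c'
  10  s[0:],s[16:]  0  ''
  11  s[16:],s[11:]  1  'd'
  12  s[11:],s[12:]  1  'd'
  13  s[12:],s[7:]  0  ''
  14  s[7:],s[4:]  1  'e'
  15  s[4:],s[1:]  1  'e'
  16  s[1:],s[14:]  2  'ec'
  17  s[14:],s[6:]  1  'e'
  18  s[6:],s[13:]  2  'ee'

n(n+1)/2 = 19·20/2 = 190
Σ LCP = 0 + 1 + 1 + 0 + 1 + 2 + 0 + 1 + 1 + 1 + 0 + 1 + 1 + 0 + 1 + 1 + 2 + 1 + 2 = 17
distinct = 190 − 17 = 173

173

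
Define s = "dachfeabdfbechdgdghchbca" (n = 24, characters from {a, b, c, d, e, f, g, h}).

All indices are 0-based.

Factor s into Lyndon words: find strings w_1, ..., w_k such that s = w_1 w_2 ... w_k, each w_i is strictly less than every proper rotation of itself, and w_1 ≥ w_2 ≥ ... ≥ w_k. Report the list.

["d", "achfe", "abdfbechdgdghchbc", "a"]

emit factor 1: 'd' (i=0, period=1)
emit factor 2: 'achfe' (i=1, period=5)
emit factor 3: 'abdfbechdgdghchbc' (i=6, period=17)
emit factor 4: 'a' (i=23, period=1)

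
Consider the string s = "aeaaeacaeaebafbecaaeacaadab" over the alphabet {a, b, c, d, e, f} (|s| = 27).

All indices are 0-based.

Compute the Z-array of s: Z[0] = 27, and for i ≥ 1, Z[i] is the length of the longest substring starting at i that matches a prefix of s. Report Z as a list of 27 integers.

Z[0]=27
i=1: outside box; Z[1]=0
i=2: outside box; Z[2]=1 grow→box=[2,3)
i=3: outside box; Z[3]=3 grow→box=[3,6)
i=4: min(r-i=2, Z[1]=0)=0; Z[4]=0
i=5: min(r-i=1, Z[2]=1)=1; Z[5]=1
i=6: outside box; Z[6]=0
i=7: outside box; Z[7]=3 grow→box=[7,10)
i=8: min(r-i=2, Z[1]=0)=0; Z[8]=0
i=9: min(r-i=1, Z[2]=1)=1; Z[9]=2 grow→box=[9,11)
i=10: min(r-i=1, Z[1]=0)=0; Z[10]=0
i=11: outside box; Z[11]=0
i=12: outside box; Z[12]=1 grow→box=[12,13)
i=13: outside box; Z[13]=0
i=14: outside box; Z[14]=0
i=15: outside box; Z[15]=0
i=16: outside box; Z[16]=0
i=17: outside box; Z[17]=1 grow→box=[17,18)
i=18: outside box; Z[18]=3 grow→box=[18,21)
i=19: min(r-i=2, Z[1]=0)=0; Z[19]=0
i=20: min(r-i=1, Z[2]=1)=1; Z[20]=1
i=21: outside box; Z[21]=0
i=22: outside box; Z[22]=1 grow→box=[22,23)
i=23: outside box; Z[23]=1 grow→box=[23,24)
i=24: outside box; Z[24]=0
i=25: outside box; Z[25]=1 grow→box=[25,26)
i=26: outside box; Z[26]=0

[27, 0, 1, 3, 0, 1, 0, 3, 0, 2, 0, 0, 1, 0, 0, 0, 0, 1, 3, 0, 1, 0, 1, 1, 0, 1, 0]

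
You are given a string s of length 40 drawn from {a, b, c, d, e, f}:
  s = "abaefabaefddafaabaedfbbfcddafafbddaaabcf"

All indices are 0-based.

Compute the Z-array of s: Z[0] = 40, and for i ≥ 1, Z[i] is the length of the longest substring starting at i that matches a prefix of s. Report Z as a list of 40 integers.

Z[0]=40
i=1: outside box; Z[1]=0
i=2: outside box; Z[2]=1 extend→box=[2,3)
i=3: outside box; Z[3]=0
i=4: outside box; Z[4]=0
i=5: outside box; Z[5]=5 extend→box=[5,10)
i=6: min(r-i=4, Z[1]=0)=0; Z[6]=0
i=7: min(r-i=3, Z[2]=1)=1; Z[7]=1
i=8: min(r-i=2, Z[3]=0)=0; Z[8]=0
i=9: min(r-i=1, Z[4]=0)=0; Z[9]=0
i=10: outside box; Z[10]=0
i=11: outside box; Z[11]=0
i=12: outside box; Z[12]=1 extend→box=[12,13)
i=13: outside box; Z[13]=0
i=14: outside box; Z[14]=1 extend→box=[14,15)
i=15: outside box; Z[15]=4 extend→box=[15,19)
i=16: min(r-i=3, Z[1]=0)=0; Z[16]=0
i=17: min(r-i=2, Z[2]=1)=1; Z[17]=1
i=18: min(r-i=1, Z[3]=0)=0; Z[18]=0
i=19: outside box; Z[19]=0
i=20: outside box; Z[20]=0
i=21: outside box; Z[21]=0
i=22: outside box; Z[22]=0
i=23: outside box; Z[23]=0
i=24: outside box; Z[24]=0
i=25: outside box; Z[25]=0
i=26: outside box; Z[26]=0
i=27: outside box; Z[27]=1 extend→box=[27,28)
i=28: outside box; Z[28]=0
i=29: outside box; Z[29]=1 extend→box=[29,30)
i=30: outside box; Z[30]=0
i=31: outside box; Z[31]=0
i=32: outside box; Z[32]=0
i=33: outside box; Z[33]=0
i=34: outside box; Z[34]=1 extend→box=[34,35)
i=35: outside box; Z[35]=1 extend→box=[35,36)
i=36: outside box; Z[36]=2 extend→box=[36,38)
i=37: min(r-i=1, Z[1]=0)=0; Z[37]=0
i=38: outside box; Z[38]=0
i=39: outside box; Z[39]=0

[40, 0, 1, 0, 0, 5, 0, 1, 0, 0, 0, 0, 1, 0, 1, 4, 0, 1, 0, 0, 0, 0, 0, 0, 0, 0, 0, 1, 0, 1, 0, 0, 0, 0, 1, 1, 2, 0, 0, 0]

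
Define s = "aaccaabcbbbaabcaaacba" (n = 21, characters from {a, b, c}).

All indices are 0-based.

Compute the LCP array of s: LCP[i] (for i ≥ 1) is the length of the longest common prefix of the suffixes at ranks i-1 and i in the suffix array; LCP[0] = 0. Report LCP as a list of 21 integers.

[0, 1, 2, 4, 2, 3, 1, 3, 1, 2, 0, 2, 1, 2, 1, 2, 0, 3, 1, 2, 1]

sorted suffixes:
  #0 SA[0]=20  'a'
  #1 SA[1]=15  'aaacba'
  #2 SA[2]=11  'aabcaaacba'
  #3 SA[3]=4  'aabcbbbaabcaaacba'
  #4 SA[4]=16  'aacba'
  #5 SA[5]=0  'aaccaabcbbbaabcaaacba'
  #6 SA[6]=12  'abcaaacba'
  #7 SA[7]=5  'abcbbbaabcaaacba'
  #8 SA[8]=17  'acba'
  #9 SA[9]=1  'accaabcbbbaabcaaacba'
  #10 SA[10]=19  'ba'
  #11 SA[11]=10  'baabcaaacba'
  #12 SA[12]=9  'bbaabcaaacba'
  #13 SA[13]=8  'bbbaabcaaacba'
  #14 SA[14]=13  'bcaaacba'
  #15 SA[15]=6  'bcbbbaabcaaacba'
  #16 SA[16]=14  'caaacba'
  #17 SA[17]=3  'caabcbbbaabcaaacba'
  #18 SA[18]=18  'cba'
  #19 SA[19]=7  'cbbbaabcaaacba'
  #20 SA[20]=2  'ccaabcbbbaabcaaacba'

SA = [20, 15, 11, 4, 16, 0, 12, 5, 17, 1, 19, 10, 9, 8, 13, 6, 14, 3, 18, 7, 2]
[i] adj suffixes → lcp
  [1] 20/15 → 1 ('a')
  [2] 15/11 → 2 ('aa')
  [3] 11/4 → 4 ('aabc')
  [4] 4/16 → 2 ('aa')
  [5] 16/0 → 3 ('aac')
  [6] 0/12 → 1 ('a')
  [7] 12/5 → 3 ('abc')
  [8] 5/17 → 1 ('a')
  [9] 17/1 → 2 ('ac')
  [10] 1/19 → 0 ('')
  [11] 19/10 → 2 ('ba')
  [12] 10/9 → 1 ('b')
  [13] 9/8 → 2 ('bb')
  [14] 8/13 → 1 ('b')
  [15] 13/6 → 2 ('bc')
  [16] 6/14 → 0 ('')
  [17] 14/3 → 3 ('caa')
  [18] 3/18 → 1 ('c')
  [19] 18/7 → 2 ('cb')
  [20] 7/2 → 1 ('c')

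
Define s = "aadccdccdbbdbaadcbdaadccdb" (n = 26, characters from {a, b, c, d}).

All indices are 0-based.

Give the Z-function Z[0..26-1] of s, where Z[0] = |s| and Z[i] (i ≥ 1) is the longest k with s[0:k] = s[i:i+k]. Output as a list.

Z[0]=26
i=1: i≥r, start 0; Z[1]=1 extend→box=[1,2)
i=2: i≥r, start 0; Z[2]=0
i=3: i≥r, start 0; Z[3]=0
i=4: i≥r, start 0; Z[4]=0
i=5: i≥r, start 0; Z[5]=0
i=6: i≥r, start 0; Z[6]=0
i=7: i≥r, start 0; Z[7]=0
i=8: i≥r, start 0; Z[8]=0
i=9: i≥r, start 0; Z[9]=0
i=10: i≥r, start 0; Z[10]=0
i=11: i≥r, start 0; Z[11]=0
i=12: i≥r, start 0; Z[12]=0
i=13: i≥r, start 0; Z[13]=4 extend→box=[13,17)
i=14: min(r-i=3, Z[1]=1)=1; Z[14]=1
i=15: min(r-i=2, Z[2]=0)=0; Z[15]=0
i=16: min(r-i=1, Z[3]=0)=0; Z[16]=0
i=17: i≥r, start 0; Z[17]=0
i=18: i≥r, start 0; Z[18]=0
i=19: i≥r, start 0; Z[19]=6 extend→box=[19,25)
i=20: min(r-i=5, Z[1]=1)=1; Z[20]=1
i=21: min(r-i=4, Z[2]=0)=0; Z[21]=0
i=22: min(r-i=3, Z[3]=0)=0; Z[22]=0
i=23: min(r-i=2, Z[4]=0)=0; Z[23]=0
i=24: min(r-i=1, Z[5]=0)=0; Z[24]=0
i=25: i≥r, start 0; Z[25]=0

[26, 1, 0, 0, 0, 0, 0, 0, 0, 0, 0, 0, 0, 4, 1, 0, 0, 0, 0, 6, 1, 0, 0, 0, 0, 0]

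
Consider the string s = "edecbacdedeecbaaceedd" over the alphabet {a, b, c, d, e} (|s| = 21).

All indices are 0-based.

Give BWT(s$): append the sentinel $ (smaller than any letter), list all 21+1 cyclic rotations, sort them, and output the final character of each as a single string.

dbbacceeaadeeceede$ddc

rank  rotation                last
    0  $edecbacdedeecbaaceedd  d
    1  aaceedd$edecbacdedeecb  b
    2  acdedeecbaaceedd$edecb  b
    3  aceedd$edecbacdedeecba  a
    4  baaceedd$edecbacdedeec  c
    5  bacdedeecbaaceedd$edec  c
    6  cbaaceedd$edecbacdedee  e
    7  cbacdedeecbaaceedd$ede  e
    8  cdedeecbaaceedd$edecba  a
    9  ceedd$edecbacdedeecbaa  a
   10  d$edecbacdedeecbaaceed  d
   11  dd$edecbacdedeecbaacee  e
   12  decbacdedeecbaaceedd$e  e
   13  dedeecbaaceedd$edecbac  c
   14  deecbaaceedd$edecbacde  e
   15  ecbaaceedd$edecbacdede  e
   16  ecbacdedeecbaaceedd$ed  d
   17  edd$edecbacdedeecbaace  e
   18  edecbacdedeecbaaceedd$  $
   19  edeecbaaceedd$edecbacd  d
   20  eecbaaceedd$edecbacded  d
   21  eedd$edecbacdedeecbaac  c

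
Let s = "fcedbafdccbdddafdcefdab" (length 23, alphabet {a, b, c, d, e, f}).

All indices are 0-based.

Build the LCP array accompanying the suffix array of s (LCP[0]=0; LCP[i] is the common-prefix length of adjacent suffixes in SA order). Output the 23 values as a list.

rank→(start, suffix):
  0 → (21, 'ab')
  1 → (5, 'afdccbdddafdcefdab')
  2 → (14, 'afdcefdab')
  3 → (22, 'b')
  4 → (4, 'bafdccbdddafdcefdab')
  5 → (10, 'bdddafdcefdab')
  6 → (9, 'cbdddafdcefdab')
  7 → (8, 'ccbdddafdcefdab')
  8 → (1, 'cedbafdccbdddafdcefdab')
  9 → (17, 'cefdab')
  10 → (20, 'dab')
  11 → (13, 'dafdcefdab')
  12 → (3, 'dbafdccbdddafdcefdab')
  13 → (7, 'dccbdddafdcefdab')
  14 → (16, 'dcefdab')
  15 → (12, 'ddafdcefdab')
  16 → (11, 'dddafdcefdab')
  17 → (2, 'edbafdccbdddafdcefdab')
  18 → (18, 'efdab')
  19 → (0, 'fcedbafdccbdddafdcefdab')
  20 → (19, 'fdab')
  21 → (6, 'fdccbdddafdcefdab')
  22 → (15, 'fdcefdab')

SA = [21, 5, 14, 22, 4, 10, 9, 8, 1, 17, 20, 13, 3, 7, 16, 12, 11, 2, 18, 0, 19, 6, 15]
[i] adj suffixes → lcp
  [1] 21/5 → 1 ('a')
  [2] 5/14 → 4 ('afdc')
  [3] 14/22 → 0 ('')
  [4] 22/4 → 1 ('b')
  [5] 4/10 → 1 ('b')
  [6] 10/9 → 0 ('')
  [7] 9/8 → 1 ('c')
  [8] 8/1 → 1 ('c')
  [9] 1/17 → 2 ('ce')
  [10] 17/20 → 0 ('')
  [11] 20/13 → 2 ('da')
  [12] 13/3 → 1 ('d')
  [13] 3/7 → 1 ('d')
  [14] 7/16 → 2 ('dc')
  [15] 16/12 → 1 ('d')
  [16] 12/11 → 2 ('dd')
  [17] 11/2 → 0 ('')
  [18] 2/18 → 1 ('e')
  [19] 18/0 → 0 ('')
  [20] 0/19 → 1 ('f')
  [21] 19/6 → 2 ('fd')
  [22] 6/15 → 3 ('fdc')

[0, 1, 4, 0, 1, 1, 0, 1, 1, 2, 0, 2, 1, 1, 2, 1, 2, 0, 1, 0, 1, 2, 3]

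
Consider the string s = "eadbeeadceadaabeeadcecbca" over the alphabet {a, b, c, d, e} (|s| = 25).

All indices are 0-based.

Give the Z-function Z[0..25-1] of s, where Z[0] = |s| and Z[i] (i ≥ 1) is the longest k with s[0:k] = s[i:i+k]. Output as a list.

[25, 0, 0, 0, 1, 3, 0, 0, 0, 3, 0, 0, 0, 0, 0, 1, 3, 0, 0, 0, 1, 0, 0, 0, 0]

Z[0]=25
i=1: fresh scan; Z[1]=0
i=2: fresh scan; Z[2]=0
i=3: fresh scan; Z[3]=0
i=4: fresh scan; Z[4]=1 extend→box=[4,5)
i=5: fresh scan; Z[5]=3 extend→box=[5,8)
i=6: min(r-i=2, Z[1]=0)=0; Z[6]=0
i=7: min(r-i=1, Z[2]=0)=0; Z[7]=0
i=8: fresh scan; Z[8]=0
i=9: fresh scan; Z[9]=3 extend→box=[9,12)
i=10: min(r-i=2, Z[1]=0)=0; Z[10]=0
i=11: min(r-i=1, Z[2]=0)=0; Z[11]=0
i=12: fresh scan; Z[12]=0
i=13: fresh scan; Z[13]=0
i=14: fresh scan; Z[14]=0
i=15: fresh scan; Z[15]=1 extend→box=[15,16)
i=16: fresh scan; Z[16]=3 extend→box=[16,19)
i=17: min(r-i=2, Z[1]=0)=0; Z[17]=0
i=18: min(r-i=1, Z[2]=0)=0; Z[18]=0
i=19: fresh scan; Z[19]=0
i=20: fresh scan; Z[20]=1 extend→box=[20,21)
i=21: fresh scan; Z[21]=0
i=22: fresh scan; Z[22]=0
i=23: fresh scan; Z[23]=0
i=24: fresh scan; Z[24]=0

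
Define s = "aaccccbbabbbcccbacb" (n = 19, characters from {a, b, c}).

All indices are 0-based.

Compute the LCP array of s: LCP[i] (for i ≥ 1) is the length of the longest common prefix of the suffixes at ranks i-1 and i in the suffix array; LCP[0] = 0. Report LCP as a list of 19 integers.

[0, 1, 1, 2, 0, 1, 2, 1, 2, 2, 1, 0, 2, 2, 1, 3, 2, 4, 3]

sorted suffixes:
  #0 SA[0]=0  'aaccccbbabbbcccbacb'
  #1 SA[1]=8  'abbbcccbacb'
  #2 SA[2]=16  'acb'
  #3 SA[3]=1  'accccbbabbbcccbacb'
  #4 SA[4]=18  'b'
  #5 SA[5]=7  'babbbcccbacb'
  #6 SA[6]=15  'bacb'
  #7 SA[7]=6  'bbabbbcccbacb'
  #8 SA[8]=9  'bbbcccbacb'
  #9 SA[9]=10  'bbcccbacb'
  #10 SA[10]=11  'bcccbacb'
  #11 SA[11]=17  'cb'
  #12 SA[12]=14  'cbacb'
  #13 SA[13]=5  'cbbabbbcccbacb'
  #14 SA[14]=13  'ccbacb'
  #15 SA[15]=4  'ccbbabbbcccbacb'
  #16 SA[16]=12  'cccbacb'
  #17 SA[17]=3  'cccbbabbbcccbacb'
  #18 SA[18]=2  'ccccbbabbbcccbacb'

SA = [0, 8, 16, 1, 18, 7, 15, 6, 9, 10, 11, 17, 14, 5, 13, 4, 12, 3, 2]
[i] adj suffixes → lcp
  [1] 0/8 → 1 ('a')
  [2] 8/16 → 1 ('a')
  [3] 16/1 → 2 ('ac')
  [4] 1/18 → 0 ('')
  [5] 18/7 → 1 ('b')
  [6] 7/15 → 2 ('ba')
  [7] 15/6 → 1 ('b')
  [8] 6/9 → 2 ('bb')
  [9] 9/10 → 2 ('bb')
  [10] 10/11 → 1 ('b')
  [11] 11/17 → 0 ('')
  [12] 17/14 → 2 ('cb')
  [13] 14/5 → 2 ('cb')
  [14] 5/13 → 1 ('c')
  [15] 13/4 → 3 ('ccb')
  [16] 4/12 → 2 ('cc')
  [17] 12/3 → 4 ('cccb')
  [18] 3/2 → 3 ('ccc')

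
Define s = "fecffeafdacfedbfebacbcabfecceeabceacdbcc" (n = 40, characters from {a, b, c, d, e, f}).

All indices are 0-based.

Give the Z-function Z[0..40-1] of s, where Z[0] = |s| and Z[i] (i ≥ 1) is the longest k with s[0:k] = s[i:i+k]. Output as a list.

[40, 0, 0, 1, 2, 0, 0, 1, 0, 0, 0, 2, 0, 0, 0, 2, 0, 0, 0, 0, 0, 0, 0, 0, 3, 0, 0, 0, 0, 0, 0, 0, 0, 0, 0, 0, 0, 0, 0, 0]

Z[0]=40
i=1: i≥r, start 0; Z[1]=0
i=2: i≥r, start 0; Z[2]=0
i=3: i≥r, start 0; Z[3]=1 scan→box=[3,4)
i=4: i≥r, start 0; Z[4]=2 scan→box=[4,6)
i=5: min(r-i=1, Z[1]=0)=0; Z[5]=0
i=6: i≥r, start 0; Z[6]=0
i=7: i≥r, start 0; Z[7]=1 scan→box=[7,8)
i=8: i≥r, start 0; Z[8]=0
i=9: i≥r, start 0; Z[9]=0
i=10: i≥r, start 0; Z[10]=0
i=11: i≥r, start 0; Z[11]=2 scan→box=[11,13)
i=12: min(r-i=1, Z[1]=0)=0; Z[12]=0
i=13: i≥r, start 0; Z[13]=0
i=14: i≥r, start 0; Z[14]=0
i=15: i≥r, start 0; Z[15]=2 scan→box=[15,17)
i=16: min(r-i=1, Z[1]=0)=0; Z[16]=0
i=17: i≥r, start 0; Z[17]=0
i=18: i≥r, start 0; Z[18]=0
i=19: i≥r, start 0; Z[19]=0
i=20: i≥r, start 0; Z[20]=0
i=21: i≥r, start 0; Z[21]=0
i=22: i≥r, start 0; Z[22]=0
i=23: i≥r, start 0; Z[23]=0
i=24: i≥r, start 0; Z[24]=3 scan→box=[24,27)
i=25: min(r-i=2, Z[1]=0)=0; Z[25]=0
i=26: min(r-i=1, Z[2]=0)=0; Z[26]=0
i=27: i≥r, start 0; Z[27]=0
i=28: i≥r, start 0; Z[28]=0
i=29: i≥r, start 0; Z[29]=0
i=30: i≥r, start 0; Z[30]=0
i=31: i≥r, start 0; Z[31]=0
i=32: i≥r, start 0; Z[32]=0
i=33: i≥r, start 0; Z[33]=0
i=34: i≥r, start 0; Z[34]=0
i=35: i≥r, start 0; Z[35]=0
i=36: i≥r, start 0; Z[36]=0
i=37: i≥r, start 0; Z[37]=0
i=38: i≥r, start 0; Z[38]=0
i=39: i≥r, start 0; Z[39]=0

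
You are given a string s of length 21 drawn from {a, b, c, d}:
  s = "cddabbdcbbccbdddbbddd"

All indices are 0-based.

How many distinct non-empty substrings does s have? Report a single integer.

sorted suffixes:
  #0 SA[0]=3  'abbdcbbccbdddbbddd'
  #1 SA[1]=8  'bbccbdddbbddd'
  #2 SA[2]=4  'bbdcbbccbdddbbddd'
  #3 SA[3]=16  'bbddd'
  #4 SA[4]=9  'bccbdddbbddd'
  #5 SA[5]=5  'bdcbbccbdddbbddd'
  #6 SA[6]=17  'bddd'
  #7 SA[7]=12  'bdddbbddd'
  #8 SA[8]=7  'cbbccbdddbbddd'
  #9 SA[9]=11  'cbdddbbddd'
  #10 SA[10]=10  'ccbdddbbddd'
  #11 SA[11]=0  'cddabbdcbbccbdddbbddd'
  #12 SA[12]=20  'd'
  #13 SA[13]=2  'dabbdcbbccbdddbbddd'
  #14 SA[14]=15  'dbbddd'
  #15 SA[15]=6  'dcbbccbdddbbddd'
  #16 SA[16]=19  'dd'
  #17 SA[17]=1  'ddabbdcbbccbdddbbddd'
  #18 SA[18]=14  'ddbbddd'
  #19 SA[19]=18  'ddd'
  #20 SA[20]=13  'dddbbddd'

SA = [3, 8, 4, 16, 9, 5, 17, 12, 7, 11, 10, 0, 20, 2, 15, 6, 19, 1, 14, 18, 13]
[i] adj suffixes → lcp
  [1] 3/8 → 0 ('')
  [2] 8/4 → 2 ('bb')
  [3] 4/16 → 3 ('bbd')
  [4] 16/9 → 1 ('b')
  [5] 9/5 → 1 ('b')
  [6] 5/17 → 2 ('bd')
  [7] 17/12 → 4 ('bddd')
  [8] 12/7 → 0 ('')
  [9] 7/11 → 2 ('cb')
  [10] 11/10 → 1 ('c')
  [11] 10/0 → 1 ('c')
  [12] 0/20 → 0 ('')
  [13] 20/2 → 1 ('d')
  [14] 2/15 → 1 ('d')
  [15] 15/6 → 1 ('d')
  [16] 6/19 → 1 ('d')
  [17] 19/1 → 2 ('dd')
  [18] 1/14 → 2 ('dd')
  [19] 14/18 → 2 ('dd')
  [20] 18/13 → 3 ('ddd')

n(n+1)/2 = 21·22/2 = 231
Σ LCP = 0 + 0 + 2 + 3 + 1 + 1 + 2 + 4 + 0 + 2 + 1 + 1 + 0 + 1 + 1 + 1 + 1 + 2 + 2 + 2 + 3 = 30
distinct = 231 − 30 = 201

201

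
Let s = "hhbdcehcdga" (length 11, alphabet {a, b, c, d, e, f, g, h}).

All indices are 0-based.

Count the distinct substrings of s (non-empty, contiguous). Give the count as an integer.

sorted suffixes:
  #0 SA[0]=10  'a'
  #1 SA[1]=2  'bdcehcdga'
  #2 SA[2]=7  'cdga'
  #3 SA[3]=4  'cehcdga'
  #4 SA[4]=3  'dcehcdga'
  #5 SA[5]=8  'dga'
  #6 SA[6]=5  'ehcdga'
  #7 SA[7]=9  'ga'
  #8 SA[8]=1  'hbdcehcdga'
  #9 SA[9]=6  'hcdga'
  #10 SA[10]=0  'hhbdcehcdga'

SA = [10, 2, 7, 4, 3, 8, 5, 9, 1, 6, 0]
rank  pair      lcp
   1  s[10:],s[2:]  0  ''
   2  s[2:],s[7:]  0  ''
   3  s[7:],s[4:]  1  'c'
   4  s[4:],s[3:]  0  ''
   5  s[3:],s[8:]  1  'd'
   6  s[8:],s[5:]  0  ''
   7  s[5:],s[9:]  0  ''
   8  s[9:],s[1:]  0  ''
   9  s[1:],s[6:]  1  'h'
  10  s[6:],s[0:]  1  'h'

n(n+1)/2 = 11·12/2 = 66
Σ LCP = 0 + 0 + 0 + 1 + 0 + 1 + 0 + 0 + 0 + 1 + 1 = 4
distinct = 66 − 4 = 62

62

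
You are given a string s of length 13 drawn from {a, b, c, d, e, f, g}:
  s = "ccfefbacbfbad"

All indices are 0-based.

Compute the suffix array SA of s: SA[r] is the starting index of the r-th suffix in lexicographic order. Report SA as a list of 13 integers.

rank | idx | suffix
   0 |   6 | acbfbad
   1 |  11 | ad
   2 |   5 | bacbfbad
   3 |  10 | bad
   4 |   8 | bfbad
   5 |   7 | cbfbad
   6 |   0 | ccfefbacbfbad
   7 |   1 | cfefbacbfbad
   8 |  12 | d
   9 |   3 | efbacbfbad
  10 |   4 | fbacbfbad
  11 |   9 | fbad
  12 |   2 | fefbacbfbad

[6, 11, 5, 10, 8, 7, 0, 1, 12, 3, 4, 9, 2]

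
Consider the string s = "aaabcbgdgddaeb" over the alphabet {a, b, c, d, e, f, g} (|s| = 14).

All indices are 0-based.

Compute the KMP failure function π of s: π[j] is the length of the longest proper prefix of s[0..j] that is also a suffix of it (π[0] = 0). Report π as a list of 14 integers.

π[0] = 0
j=1 s[j]='a': π[1]=1 (border 'a')
j=2 s[j]='a': π[2]=2 (border 'aa')
j=3 s[j]='b': k: 2→1→0; π[3]=0 (border '')
j=4 s[j]='c': π[4]=0 (border '')
j=5 s[j]='b': π[5]=0 (border '')
j=6 s[j]='g': π[6]=0 (border '')
j=7 s[j]='d': π[7]=0 (border '')
j=8 s[j]='g': π[8]=0 (border '')
j=9 s[j]='d': π[9]=0 (border '')
j=10 s[j]='d': π[10]=0 (border '')
j=11 s[j]='a': π[11]=1 (border 'a')
j=12 s[j]='e': k: 1→0; π[12]=0 (border '')
j=13 s[j]='b': π[13]=0 (border '')

[0, 1, 2, 0, 0, 0, 0, 0, 0, 0, 0, 1, 0, 0]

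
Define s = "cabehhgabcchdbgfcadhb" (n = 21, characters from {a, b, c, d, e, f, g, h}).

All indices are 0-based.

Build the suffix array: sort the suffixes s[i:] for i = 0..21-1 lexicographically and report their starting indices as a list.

rank→(start, suffix):
  0 → (7, 'abcchdbgfcadhb')
  1 → (1, 'abehhgabcchdbgfcadhb')
  2 → (17, 'adhb')
  3 → (20, 'b')
  4 → (8, 'bcchdbgfcadhb')
  5 → (2, 'behhgabcchdbgfcadhb')
  6 → (13, 'bgfcadhb')
  7 → (0, 'cabehhgabcchdbgfcadhb')
  8 → (16, 'cadhb')
  9 → (9, 'cchdbgfcadhb')
  10 → (10, 'chdbgfcadhb')
  11 → (12, 'dbgfcadhb')
  12 → (18, 'dhb')
  13 → (3, 'ehhgabcchdbgfcadhb')
  14 → (15, 'fcadhb')
  15 → (6, 'gabcchdbgfcadhb')
  16 → (14, 'gfcadhb')
  17 → (19, 'hb')
  18 → (11, 'hdbgfcadhb')
  19 → (5, 'hgabcchdbgfcadhb')
  20 → (4, 'hhgabcchdbgfcadhb')

[7, 1, 17, 20, 8, 2, 13, 0, 16, 9, 10, 12, 18, 3, 15, 6, 14, 19, 11, 5, 4]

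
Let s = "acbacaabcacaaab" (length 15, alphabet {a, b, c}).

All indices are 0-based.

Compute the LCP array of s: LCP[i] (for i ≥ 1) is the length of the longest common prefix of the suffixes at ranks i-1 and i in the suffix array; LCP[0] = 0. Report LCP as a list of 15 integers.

rank→(start, suffix):
  0 → (11, 'aaab')
  1 → (12, 'aab')
  2 → (5, 'aabcacaaab')
  3 → (13, 'ab')
  4 → (6, 'abcacaaab')
  5 → (9, 'acaaab')
  6 → (3, 'acaabcacaaab')
  7 → (0, 'acbacaabcacaaab')
  8 → (14, 'b')
  9 → (2, 'bacaabcacaaab')
  10 → (7, 'bcacaaab')
  11 → (10, 'caaab')
  12 → (4, 'caabcacaaab')
  13 → (8, 'cacaaab')
  14 → (1, 'cbacaabcacaaab')

SA = [11, 12, 5, 13, 6, 9, 3, 0, 14, 2, 7, 10, 4, 8, 1]
rank  pair      lcp
   1  s[11:],s[12:]  2  'aa'
   2  s[12:],s[5:]  3  'aab'
   3  s[5:],s[13:]  1  'a'
   4  s[13:],s[6:]  2  'ab'
   5  s[6:],s[9:]  1  'a'
   6  s[9:],s[3:]  4  'acaa'
   7  s[3:],s[0:]  2  'ac'
   8  s[0:],s[14:]  0  ''
   9  s[14:],s[2:]  1  'b'
  10  s[2:],s[7:]  1  'b'
  11  s[7:],s[10:]  0  ''
  12  s[10:],s[4:]  3  'caa'
  13  s[4:],s[8:]  2  'ca'
  14  s[8:],s[1:]  1  'c'

[0, 2, 3, 1, 2, 1, 4, 2, 0, 1, 1, 0, 3, 2, 1]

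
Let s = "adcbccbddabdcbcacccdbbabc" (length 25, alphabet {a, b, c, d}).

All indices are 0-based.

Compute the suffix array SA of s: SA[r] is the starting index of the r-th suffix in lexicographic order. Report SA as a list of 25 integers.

[22, 9, 15, 0, 21, 20, 23, 13, 3, 10, 6, 24, 14, 12, 2, 5, 4, 16, 17, 18, 8, 19, 11, 1, 7]

rank→(start, suffix):
  0 → (22, 'abc')
  1 → (9, 'abdcbcacccdbbabc')
  2 → (15, 'acccdbbabc')
  3 → (0, 'adcbccbddabdcbcacccdbbabc')
  4 → (21, 'babc')
  5 → (20, 'bbabc')
  6 → (23, 'bc')
  7 → (13, 'bcacccdbbabc')
  8 → (3, 'bccbddabdcbcacccdbbabc')
  9 → (10, 'bdcbcacccdbbabc')
  10 → (6, 'bddabdcbcacccdbbabc')
  11 → (24, 'c')
  12 → (14, 'cacccdbbabc')
  13 → (12, 'cbcacccdbbabc')
  14 → (2, 'cbccbddabdcbcacccdbbabc')
  15 → (5, 'cbddabdcbcacccdbbabc')
  16 → (4, 'ccbddabdcbcacccdbbabc')
  17 → (16, 'cccdbbabc')
  18 → (17, 'ccdbbabc')
  19 → (18, 'cdbbabc')
  20 → (8, 'dabdcbcacccdbbabc')
  21 → (19, 'dbbabc')
  22 → (11, 'dcbcacccdbbabc')
  23 → (1, 'dcbccbddabdcbcacccdbbabc')
  24 → (7, 'ddabdcbcacccdbbabc')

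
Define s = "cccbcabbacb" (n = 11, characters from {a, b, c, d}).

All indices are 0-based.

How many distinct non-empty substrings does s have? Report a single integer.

56

rank | idx | suffix
   0 |   5 | abbacb
   1 |   8 | acb
   2 |  10 | b
   3 |   7 | bacb
   4 |   6 | bbacb
   5 |   3 | bcabbacb
   6 |   4 | cabbacb
   7 |   9 | cb
   8 |   2 | cbcabbacb
   9 |   1 | ccbcabbacb
  10 |   0 | cccbcabbacb

SA = [5, 8, 10, 7, 6, 3, 4, 9, 2, 1, 0]
i: (SA[i-1],SA[i]) lcp shared
  1: (5,8) 1 'a'
  2: (8,10) 0 ''
  3: (10,7) 1 'b'
  4: (7,6) 1 'b'
  5: (6,3) 1 'b'
  6: (3,4) 0 ''
  7: (4,9) 1 'c'
  8: (9,2) 2 'cb'
  9: (2,1) 1 'c'
  10: (1,0) 2 'cc'

n(n+1)/2 = 11·12/2 = 66
Σ LCP = 0 + 1 + 0 + 1 + 1 + 1 + 0 + 1 + 2 + 1 + 2 = 10
distinct = 66 − 10 = 56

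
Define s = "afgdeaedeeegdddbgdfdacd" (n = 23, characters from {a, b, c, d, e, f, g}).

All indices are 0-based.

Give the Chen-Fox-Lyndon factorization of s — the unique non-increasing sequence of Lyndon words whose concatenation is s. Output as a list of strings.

["afgde", "aedeeegdddbgdfd", "acd"]

emit factor 1: 'afgde' (i=0, period=5)
emit factor 2: 'aedeeegdddbgdfd' (i=5, period=15)
emit factor 3: 'acd' (i=20, period=3)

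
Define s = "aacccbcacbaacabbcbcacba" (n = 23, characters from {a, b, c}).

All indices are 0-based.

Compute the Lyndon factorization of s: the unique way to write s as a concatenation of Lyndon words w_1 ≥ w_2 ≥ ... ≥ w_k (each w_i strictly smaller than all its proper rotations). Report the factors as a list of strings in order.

emit factor 1: 'aacccbcacb' (i=0, period=10)
emit factor 2: 'aacabbcbcacb' (i=10, period=12)
emit factor 3: 'a' (i=22, period=1)

["aacccbcacb", "aacabbcbcacb", "a"]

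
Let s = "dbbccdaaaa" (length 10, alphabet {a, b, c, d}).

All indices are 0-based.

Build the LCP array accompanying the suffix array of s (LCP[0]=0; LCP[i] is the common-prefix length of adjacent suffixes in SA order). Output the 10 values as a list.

rank | idx | suffix
   0 |   9 | a
   1 |   8 | aa
   2 |   7 | aaa
   3 |   6 | aaaa
   4 |   1 | bbccdaaaa
   5 |   2 | bccdaaaa
   6 |   3 | ccdaaaa
   7 |   4 | cdaaaa
   8 |   5 | daaaa
   9 |   0 | dbbccdaaaa

SA = [9, 8, 7, 6, 1, 2, 3, 4, 5, 0]
i: (SA[i-1],SA[i]) lcp shared
  1: (9,8) 1 'a'
  2: (8,7) 2 'aa'
  3: (7,6) 3 'aaa'
  4: (6,1) 0 ''
  5: (1,2) 1 'b'
  6: (2,3) 0 ''
  7: (3,4) 1 'c'
  8: (4,5) 0 ''
  9: (5,0) 1 'd'

[0, 1, 2, 3, 0, 1, 0, 1, 0, 1]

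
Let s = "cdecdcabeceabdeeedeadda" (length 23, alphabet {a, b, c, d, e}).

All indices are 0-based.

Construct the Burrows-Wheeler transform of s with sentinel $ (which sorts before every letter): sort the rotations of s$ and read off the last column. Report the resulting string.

adeceaade$edcaecbcddbeed

rank  rotation                  last
    0  $cdecdcabeceabdeeedeadda  a
    1  a$cdecdcabeceabdeeedeadd  d
    2  abdeeedeadda$cdecdcabece  e
    3  abeceabdeeedeadda$cdecdc  c
    4  adda$cdecdcabeceabdeeede  e
    5  bdeeedeadda$cdecdcabecea  a
    6  beceabdeeedeadda$cdecdca  a
    7  cabeceabdeeedeadda$cdecd  d
    8  cdcabeceabdeeedeadda$cde  e
    9  cdecdcabeceabdeeedeadda$  $
   10  ceabdeeedeadda$cdecdcabe  e
   11  da$cdecdcabeceabdeeedead  d
   12  dcabeceabdeeedeadda$cdec  c
   13  dda$cdecdcabeceabdeeedea  a
   14  deadda$cdecdcabeceabdeee  e
   15  decdcabeceabdeeedeadda$c  c
   16  deeedeadda$cdecdcabeceab  b
   17  eabdeeedeadda$cdecdcabec  c
   18  eadda$cdecdcabeceabdeeed  d
   19  ecdcabeceabdeeedeadda$cd  d
   20  eceabdeeedeadda$cdecdcab  b
   21  edeadda$cdecdcabeceabdee  e
   22  eedeadda$cdecdcabeceabde  e
   23  eeedeadda$cdecdcabeceabd  d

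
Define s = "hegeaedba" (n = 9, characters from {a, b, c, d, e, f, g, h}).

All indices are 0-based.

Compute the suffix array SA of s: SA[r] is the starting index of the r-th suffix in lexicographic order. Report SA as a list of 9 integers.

rank | idx | suffix
   0 |   8 | a
   1 |   4 | aedba
   2 |   7 | ba
   3 |   6 | dba
   4 |   3 | eaedba
   5 |   5 | edba
   6 |   1 | egeaedba
   7 |   2 | geaedba
   8 |   0 | hegeaedba

[8, 4, 7, 6, 3, 5, 1, 2, 0]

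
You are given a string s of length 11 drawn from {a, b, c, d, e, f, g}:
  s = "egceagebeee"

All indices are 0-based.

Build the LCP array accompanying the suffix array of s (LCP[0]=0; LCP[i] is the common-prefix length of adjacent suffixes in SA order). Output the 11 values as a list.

[0, 0, 0, 0, 1, 1, 1, 2, 1, 0, 1]

sorted suffixes:
  #0 SA[0]=4  'agebeee'
  #1 SA[1]=7  'beee'
  #2 SA[2]=2  'ceagebeee'
  #3 SA[3]=10  'e'
  #4 SA[4]=3  'eagebeee'
  #5 SA[5]=6  'ebeee'
  #6 SA[6]=9  'ee'
  #7 SA[7]=8  'eee'
  #8 SA[8]=0  'egceagebeee'
  #9 SA[9]=1  'gceagebeee'
  #10 SA[10]=5  'gebeee'

SA = [4, 7, 2, 10, 3, 6, 9, 8, 0, 1, 5]
rank  pair      lcp
   1  s[4:],s[7:]  0  ''
   2  s[7:],s[2:]  0  ''
   3  s[2:],s[10:]  0  ''
   4  s[10:],s[3:]  1  'e'
   5  s[3:],s[6:]  1  'e'
   6  s[6:],s[9:]  1  'e'
   7  s[9:],s[8:]  2  'ee'
   8  s[8:],s[0:]  1  'e'
   9  s[0:],s[1:]  0  ''
  10  s[1:],s[5:]  1  'g'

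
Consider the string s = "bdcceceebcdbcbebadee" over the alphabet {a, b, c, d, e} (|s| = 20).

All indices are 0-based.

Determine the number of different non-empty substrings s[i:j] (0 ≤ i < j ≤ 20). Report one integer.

rank→(start, suffix):
  0 → (16, 'adee')
  1 → (15, 'badee')
  2 → (11, 'bcbebadee')
  3 → (8, 'bcdbcbebadee')
  4 → (0, 'bdcceceebcdbcbebadee')
  5 → (13, 'bebadee')
  6 → (12, 'cbebadee')
  7 → (2, 'cceceebcdbcbebadee')
  8 → (9, 'cdbcbebadee')
  9 → (3, 'ceceebcdbcbebadee')
  10 → (5, 'ceebcdbcbebadee')
  11 → (10, 'dbcbebadee')
  12 → (1, 'dcceceebcdbcbebadee')
  13 → (17, 'dee')
  14 → (19, 'e')
  15 → (14, 'ebadee')
  16 → (7, 'ebcdbcbebadee')
  17 → (4, 'eceebcdbcbebadee')
  18 → (18, 'ee')
  19 → (6, 'eebcdbcbebadee')

SA = [16, 15, 11, 8, 0, 13, 12, 2, 9, 3, 5, 10, 1, 17, 19, 14, 7, 4, 18, 6]
[i] adj suffixes → lcp
  [1] 16/15 → 0 ('')
  [2] 15/11 → 1 ('b')
  [3] 11/8 → 2 ('bc')
  [4] 8/0 → 1 ('b')
  [5] 0/13 → 1 ('b')
  [6] 13/12 → 0 ('')
  [7] 12/2 → 1 ('c')
  [8] 2/9 → 1 ('c')
  [9] 9/3 → 1 ('c')
  [10] 3/5 → 2 ('ce')
  [11] 5/10 → 0 ('')
  [12] 10/1 → 1 ('d')
  [13] 1/17 → 1 ('d')
  [14] 17/19 → 0 ('')
  [15] 19/14 → 1 ('e')
  [16] 14/7 → 2 ('eb')
  [17] 7/4 → 1 ('e')
  [18] 4/18 → 1 ('e')
  [19] 18/6 → 2 ('ee')

n(n+1)/2 = 20·21/2 = 210
Σ LCP = 0 + 0 + 1 + 2 + 1 + 1 + 0 + 1 + 1 + 1 + 2 + 0 + 1 + 1 + 0 + 1 + 2 + 1 + 1 + 2 = 19
distinct = 210 − 19 = 191

191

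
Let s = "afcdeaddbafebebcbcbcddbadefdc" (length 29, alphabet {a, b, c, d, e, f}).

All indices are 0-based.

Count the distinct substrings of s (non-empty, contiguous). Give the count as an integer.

rank→(start, suffix):
  0 → (5, 'addbafebebcbcbcddbadefdc')
  1 → (23, 'adefdc')
  2 → (0, 'afcdeaddbafebebcbcbcddbadefdc')
  3 → (9, 'afebebcbcbcddbadefdc')
  4 → (22, 'badefdc')
  5 → (8, 'bafebebcbcbcddbadefdc')
  6 → (14, 'bcbcbcddbadefdc')
  7 → (16, 'bcbcddbadefdc')
  8 → (18, 'bcddbadefdc')
  9 → (12, 'bebcbcbcddbadefdc')
  10 → (28, 'c')
  11 → (15, 'cbcbcddbadefdc')
  12 → (17, 'cbcddbadefdc')
  13 → (19, 'cddbadefdc')
  14 → (2, 'cdeaddbafebebcbcbcddbadefdc')
  15 → (21, 'dbadefdc')
  16 → (7, 'dbafebebcbcbcddbadefdc')
  17 → (27, 'dc')
  18 → (20, 'ddbadefdc')
  19 → (6, 'ddbafebebcbcbcddbadefdc')
  20 → (3, 'deaddbafebebcbcbcddbadefdc')
  21 → (24, 'defdc')
  22 → (4, 'eaddbafebebcbcbcddbadefdc')
  23 → (13, 'ebcbcbcddbadefdc')
  24 → (11, 'ebebcbcbcddbadefdc')
  25 → (25, 'efdc')
  26 → (1, 'fcdeaddbafebebcbcbcddbadefdc')
  27 → (26, 'fdc')
  28 → (10, 'febebcbcbcddbadefdc')

SA = [5, 23, 0, 9, 22, 8, 14, 16, 18, 12, 28, 15, 17, 19, 2, 21, 7, 27, 20, 6, 3, 24, 4, 13, 11, 25, 1, 26, 10]
[i] adj suffixes → lcp
  [1] 5/23 → 2 ('ad')
  [2] 23/0 → 1 ('a')
  [3] 0/9 → 2 ('af')
  [4] 9/22 → 0 ('')
  [5] 22/8 → 2 ('ba')
  [6] 8/14 → 1 ('b')
  [7] 14/16 → 4 ('bcbc')
  [8] 16/18 → 2 ('bc')
  [9] 18/12 → 1 ('b')
  [10] 12/28 → 0 ('')
  [11] 28/15 → 1 ('c')
  [12] 15/17 → 3 ('cbc')
  [13] 17/19 → 1 ('c')
  [14] 19/2 → 2 ('cd')
  [15] 2/21 → 0 ('')
  [16] 21/7 → 3 ('dba')
  [17] 7/27 → 1 ('d')
  [18] 27/20 → 1 ('d')
  [19] 20/6 → 4 ('ddba')
  [20] 6/3 → 1 ('d')
  [21] 3/24 → 2 ('de')
  [22] 24/4 → 0 ('')
  [23] 4/13 → 1 ('e')
  [24] 13/11 → 2 ('eb')
  [25] 11/25 → 1 ('e')
  [26] 25/1 → 0 ('')
  [27] 1/26 → 1 ('f')
  [28] 26/10 → 1 ('f')

n(n+1)/2 = 29·30/2 = 435
Σ LCP = 0 + 2 + 1 + 2 + 0 + 2 + 1 + 4 + 2 + 1 + 0 + 1 + 3 + 1 + 2 + 0 + 3 + 1 + 1 + 4 + 1 + 2 + 0 + 1 + 2 + 1 + 0 + 1 + 1 = 40
distinct = 435 − 40 = 395

395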